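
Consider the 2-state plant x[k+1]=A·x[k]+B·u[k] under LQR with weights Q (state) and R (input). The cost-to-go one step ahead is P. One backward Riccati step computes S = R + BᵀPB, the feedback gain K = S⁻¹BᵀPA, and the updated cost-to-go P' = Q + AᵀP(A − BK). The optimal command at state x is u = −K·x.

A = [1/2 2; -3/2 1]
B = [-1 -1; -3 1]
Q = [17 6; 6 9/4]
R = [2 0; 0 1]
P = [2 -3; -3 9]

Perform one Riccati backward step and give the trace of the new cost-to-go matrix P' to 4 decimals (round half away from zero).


21.4806

BᵀP = [7.0000 -24.0000; -5.0000 12.0000]
S = R + BᵀPB = [2 0; 0 1] + [65.0000 -31.0000; -31.0000 17.0000] = [67.0000 -31.0000; -31.0000 18.0000]
BᵀPA = [39.5000 -10.0000; -20.5000 2.0000]
K = S⁻¹·BᵀPA = [0.3082 -0.4816; -0.6082 -0.7184]
A−BK = [0.2000 0.8000; 0.0327 0.2735]
AᵀP(A−BK) = [0.6102 0.2980; 0.2980 1.6204]
P' = Q + AᵀP(A−BK) = [17.6102 6.2980; 6.2980 3.8704]
tr(P') = 21.4806


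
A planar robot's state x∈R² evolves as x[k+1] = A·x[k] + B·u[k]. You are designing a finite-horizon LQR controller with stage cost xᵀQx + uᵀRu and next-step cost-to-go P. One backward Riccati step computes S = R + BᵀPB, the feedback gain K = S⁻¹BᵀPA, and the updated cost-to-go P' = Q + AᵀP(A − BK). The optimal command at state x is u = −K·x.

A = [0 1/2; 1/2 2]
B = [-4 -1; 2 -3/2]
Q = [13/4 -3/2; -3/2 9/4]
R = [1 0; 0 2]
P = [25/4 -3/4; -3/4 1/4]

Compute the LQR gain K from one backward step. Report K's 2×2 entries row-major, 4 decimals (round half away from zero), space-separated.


BᵀP = [-26.5000 3.5000; -5.1250 0.3750]
S = R + BᵀPB = [1 0; 0 2] + [113.0000 21.2500; 21.2500 4.5625] = [114.0000 21.2500; 21.2500 6.5625]
BᵀPA = [1.7500 -6.2500; 0.1875 -1.8125]
K = S⁻¹·BᵀPA = [0.0253 -0.0084; -0.0533 -0.2489]
A−BK = [0.0478 0.2174; 0.3694 1.6435]
AᵀP(A−BK) = [0.0282 0.1239; 0.1239 0.5587]
P' = Q + AᵀP(A−BK) = [3.2782 -1.3761; -1.3761 2.8087]
tr(P') = 6.0869

0.0253 -0.0084 -0.0533 -0.2489


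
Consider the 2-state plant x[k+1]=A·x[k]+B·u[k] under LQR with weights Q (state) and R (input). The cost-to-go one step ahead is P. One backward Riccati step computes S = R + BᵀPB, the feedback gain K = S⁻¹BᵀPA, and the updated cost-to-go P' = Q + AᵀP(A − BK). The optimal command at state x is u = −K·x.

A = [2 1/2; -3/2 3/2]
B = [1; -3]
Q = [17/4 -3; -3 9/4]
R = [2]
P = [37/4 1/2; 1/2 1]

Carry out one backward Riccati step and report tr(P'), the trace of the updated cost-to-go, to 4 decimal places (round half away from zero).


BᵀP = [7.7500 -2.5000]
S = R + BᵀPB = [2] + [15.2500] = [17.2500]
BᵀPA = [19.2500 0.1250]
K = S⁻¹·BᵀPA = [1.1159 0.0072]
A−BK = [0.8841 0.4928; 1.8478 1.5217]
AᵀP(A−BK) = [14.7681 7.9855; 7.9855 5.3116]
P' = Q + AᵀP(A−BK) = [19.0181 4.9855; 4.9855 7.5616]
tr(P') = 26.5797

26.5797


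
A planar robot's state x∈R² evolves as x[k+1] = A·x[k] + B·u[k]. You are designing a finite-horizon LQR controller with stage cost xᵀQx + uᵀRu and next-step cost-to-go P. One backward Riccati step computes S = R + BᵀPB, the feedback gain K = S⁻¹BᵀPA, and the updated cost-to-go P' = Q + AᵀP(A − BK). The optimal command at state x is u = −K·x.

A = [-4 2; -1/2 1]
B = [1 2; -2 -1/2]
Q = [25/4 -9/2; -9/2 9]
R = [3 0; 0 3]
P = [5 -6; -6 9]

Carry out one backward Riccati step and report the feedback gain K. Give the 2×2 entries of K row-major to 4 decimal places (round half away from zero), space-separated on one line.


BᵀP = [17.0000 -24.0000; 13.0000 -16.5000]
S = R + BᵀPB = [3 0; 0 3] + [65.0000 46.0000; 46.0000 34.2500] = [68.0000 46.0000; 46.0000 37.2500]
BᵀPA = [-56.0000 10.0000; -43.7500 9.5000]
K = S⁻¹·BᵀPA = [-0.1763 -0.1547; -0.9568 0.4460]
A−BK = [-1.9101 1.2626; -1.3309 0.9137]
AᵀP(A−BK) = [6.5180 -3.6475; -3.6475 2.3094]
P' = Q + AᵀP(A−BK) = [12.7680 -8.1475; -8.1475 11.3094]
tr(P') = 24.0773

-0.1763 -0.1547 -0.9568 0.4460


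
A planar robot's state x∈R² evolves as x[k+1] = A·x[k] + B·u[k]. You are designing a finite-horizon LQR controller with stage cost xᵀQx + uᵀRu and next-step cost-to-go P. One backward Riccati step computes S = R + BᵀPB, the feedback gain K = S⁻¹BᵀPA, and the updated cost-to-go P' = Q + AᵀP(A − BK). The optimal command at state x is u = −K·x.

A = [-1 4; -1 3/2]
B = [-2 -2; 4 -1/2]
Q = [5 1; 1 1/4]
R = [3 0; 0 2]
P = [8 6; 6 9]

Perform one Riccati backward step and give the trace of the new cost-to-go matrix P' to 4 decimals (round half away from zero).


14.6983

BᵀP = [8.0000 24.0000; -19.0000 -16.5000]
S = R + BᵀPB = [3 0; 0 2] + [80.0000 -28.0000; -28.0000 46.2500] = [83.0000 -28.0000; -28.0000 48.2500]
BᵀPA = [-32.0000 68.0000; 35.5000 -100.7500]
K = S⁻¹·BᵀPA = [-0.1708 0.1428; 0.6367 -2.0052]
A−BK = [-0.0682 0.2752; 0.0014 -0.0739]
AᵀP(A−BK) = [0.9343 -2.7450; -2.7450 8.5140]
P' = Q + AᵀP(A−BK) = [5.9343 -1.7450; -1.7450 8.7640]
tr(P') = 14.6983


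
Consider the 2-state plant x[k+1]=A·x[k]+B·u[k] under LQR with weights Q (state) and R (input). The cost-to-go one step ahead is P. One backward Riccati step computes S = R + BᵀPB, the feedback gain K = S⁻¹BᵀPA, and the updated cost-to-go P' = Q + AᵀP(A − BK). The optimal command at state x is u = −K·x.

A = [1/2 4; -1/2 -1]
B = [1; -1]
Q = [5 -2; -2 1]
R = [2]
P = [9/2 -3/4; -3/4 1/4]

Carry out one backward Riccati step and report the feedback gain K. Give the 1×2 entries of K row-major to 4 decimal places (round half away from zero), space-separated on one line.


BᵀP = [5.2500 -1.0000]
S = R + BᵀPB = [2] + [6.2500] = [8.2500]
BᵀPA = [3.1250 22.0000]
K = S⁻¹·BᵀPA = [0.3788 2.6667]
A−BK = [0.1212 1.3333; -0.1212 1.6667]
AᵀP(A−BK) = [0.3788 2.6667; 2.6667 19.5833]
P' = Q + AᵀP(A−BK) = [5.3788 0.6667; 0.6667 20.5833]
tr(P') = 25.9621

0.3788 2.6667


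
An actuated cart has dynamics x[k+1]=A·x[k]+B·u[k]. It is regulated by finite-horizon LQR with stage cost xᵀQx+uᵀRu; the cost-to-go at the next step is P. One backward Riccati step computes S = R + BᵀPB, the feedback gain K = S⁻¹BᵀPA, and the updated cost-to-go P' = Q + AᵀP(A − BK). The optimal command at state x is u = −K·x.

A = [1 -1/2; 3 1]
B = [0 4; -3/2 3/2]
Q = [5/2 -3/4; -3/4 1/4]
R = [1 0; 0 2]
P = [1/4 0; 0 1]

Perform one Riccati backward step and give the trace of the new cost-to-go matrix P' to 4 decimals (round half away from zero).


BᵀP = [0.0000 -1.5000; 1.0000 1.5000]
S = R + BᵀPB = [1 0; 0 2] + [2.2500 -2.2500; -2.2500 6.2500] = [3.2500 -2.2500; -2.2500 8.2500]
BᵀPA = [-4.5000 -1.5000; 5.5000 1.0000]
K = S⁻¹·BᵀPA = [-1.1379 -0.4655; 0.3563 -0.0057]
A−BK = [-0.4253 -0.4770; 0.7586 0.3103]
AᵀP(A−BK) = [2.1695 0.8118; 0.8118 0.3700]
P' = Q + AᵀP(A−BK) = [4.6695 0.0618; 0.0618 0.6200]
tr(P') = 5.2895

5.2895


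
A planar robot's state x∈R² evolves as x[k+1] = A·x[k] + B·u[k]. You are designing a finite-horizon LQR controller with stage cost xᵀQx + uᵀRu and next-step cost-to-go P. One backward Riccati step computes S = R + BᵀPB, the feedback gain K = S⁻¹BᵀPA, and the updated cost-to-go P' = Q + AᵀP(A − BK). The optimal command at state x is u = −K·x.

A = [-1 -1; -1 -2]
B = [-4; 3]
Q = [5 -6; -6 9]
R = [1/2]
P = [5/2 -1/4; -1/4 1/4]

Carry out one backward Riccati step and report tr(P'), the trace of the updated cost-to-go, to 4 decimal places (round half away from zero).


16.0103

BᵀP = [-10.7500 1.7500]
S = R + BᵀPB = [1/2] + [48.2500] = [48.7500]
BᵀPA = [9.0000 7.2500]
K = S⁻¹·BᵀPA = [0.1846 0.1487]
A−BK = [-0.2615 -0.4051; -1.5538 -2.4462]
AᵀP(A−BK) = [0.5885 0.9115; 0.9115 1.4218]
P' = Q + AᵀP(A−BK) = [5.5885 -5.0885; -5.0885 10.4218]
tr(P') = 16.0103


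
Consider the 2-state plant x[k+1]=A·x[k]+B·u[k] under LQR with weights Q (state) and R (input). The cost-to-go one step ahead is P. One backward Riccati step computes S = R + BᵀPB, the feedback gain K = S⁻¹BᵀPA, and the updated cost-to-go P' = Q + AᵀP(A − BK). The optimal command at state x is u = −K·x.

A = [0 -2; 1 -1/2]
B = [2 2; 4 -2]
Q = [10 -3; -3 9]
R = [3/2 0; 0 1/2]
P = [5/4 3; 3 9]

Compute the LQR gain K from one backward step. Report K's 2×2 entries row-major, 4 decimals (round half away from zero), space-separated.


0.1671 -0.3565 -0.1604 -0.3777

BᵀP = [14.5000 42.0000; -3.5000 -12.0000]
S = R + BᵀPB = [3/2 0; 0 1/2] + [197.0000 -55.0000; -55.0000 17.0000] = [198.5000 -55.0000; -55.0000 17.5000]
BᵀPA = [42.0000 -50.0000; -12.0000 13.0000]
K = S⁻¹·BᵀPA = [0.1671 -0.3565; -0.1604 -0.3777]
A−BK = [-0.0134 -0.5315; 0.0106 0.1708]
AᵀP(A−BK) = [0.0552 -0.0577; -0.0577 0.3330]
P' = Q + AᵀP(A−BK) = [10.0552 -3.0577; -3.0577 9.3330]
tr(P') = 19.3882


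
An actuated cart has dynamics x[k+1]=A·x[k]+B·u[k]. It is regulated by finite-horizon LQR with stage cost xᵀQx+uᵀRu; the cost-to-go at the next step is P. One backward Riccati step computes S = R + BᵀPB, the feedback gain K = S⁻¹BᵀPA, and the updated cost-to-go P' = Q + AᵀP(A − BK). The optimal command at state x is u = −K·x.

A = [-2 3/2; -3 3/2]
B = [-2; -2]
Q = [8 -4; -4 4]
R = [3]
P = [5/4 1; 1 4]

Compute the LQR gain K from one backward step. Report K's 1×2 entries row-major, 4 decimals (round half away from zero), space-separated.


1.2188 -0.6797

BᵀP = [-4.5000 -10.0000]
S = R + BᵀPB = [3] + [29.0000] = [32.0000]
BᵀPA = [39.0000 -21.7500]
K = S⁻¹·BᵀPA = [1.2188 -0.6797]
A−BK = [0.4375 0.1406; -0.5625 0.1406]
AᵀP(A−BK) = [5.4688 -2.7422; -2.7422 1.5293]
P' = Q + AᵀP(A−BK) = [13.4688 -6.7422; -6.7422 5.5293]
tr(P') = 18.9980


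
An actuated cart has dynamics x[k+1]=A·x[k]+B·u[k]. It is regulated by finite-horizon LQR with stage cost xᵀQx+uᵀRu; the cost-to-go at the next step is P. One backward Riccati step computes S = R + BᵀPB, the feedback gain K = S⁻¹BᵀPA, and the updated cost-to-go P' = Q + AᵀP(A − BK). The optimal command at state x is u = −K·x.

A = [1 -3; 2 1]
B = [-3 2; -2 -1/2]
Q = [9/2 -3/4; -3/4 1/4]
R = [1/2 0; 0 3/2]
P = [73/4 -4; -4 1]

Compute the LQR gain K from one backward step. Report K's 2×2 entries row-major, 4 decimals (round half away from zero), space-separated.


-0.3306 0.7563 -0.1337 -0.5982

BᵀP = [-46.7500 10.0000; 38.5000 -8.5000]
S = R + BᵀPB = [1/2 0; 0 3/2] + [120.2500 -98.5000; -98.5000 81.2500] = [120.7500 -98.5000; -98.5000 82.7500]
BᵀPA = [-26.7500 150.2500; 21.5000 -124.0000]
K = S⁻¹·BᵀPA = [-0.3306 0.7563; -0.1337 -0.5982]
A−BK = [0.2756 0.4654; 1.2719 2.2135]
AᵀP(A−BK) = [0.2811 0.3432; 0.3432 1.4340]
P' = Q + AᵀP(A−BK) = [4.7811 -0.4068; -0.4068 1.6840]
tr(P') = 6.4651


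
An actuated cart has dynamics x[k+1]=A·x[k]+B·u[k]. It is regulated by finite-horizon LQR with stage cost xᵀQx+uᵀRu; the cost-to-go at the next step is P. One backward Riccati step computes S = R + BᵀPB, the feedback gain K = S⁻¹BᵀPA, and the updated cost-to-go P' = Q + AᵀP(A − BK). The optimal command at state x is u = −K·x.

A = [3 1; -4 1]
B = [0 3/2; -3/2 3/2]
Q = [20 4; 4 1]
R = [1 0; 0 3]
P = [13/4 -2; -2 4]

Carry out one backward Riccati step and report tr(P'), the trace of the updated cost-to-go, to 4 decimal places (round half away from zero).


BᵀP = [3.0000 -6.0000; 1.8750 3.0000]
S = R + BᵀPB = [1 0; 0 3] + [9.0000 -4.5000; -4.5000 7.3125] = [10.0000 -4.5000; -4.5000 10.3125]
BᵀPA = [33.0000 -3.0000; -6.3750 4.8750]
K = S⁻¹·BᵀPA = [3.7602 -0.1086; 1.0226 0.4253]
A−BK = [1.4661 0.3620; 0.1063 0.1991]
AᵀP(A−BK) = [23.6833 2.0452; 2.0452 0.8507]
P' = Q + AᵀP(A−BK) = [43.6833 6.0452; 6.0452 1.8507]
tr(P') = 45.5339

45.5339


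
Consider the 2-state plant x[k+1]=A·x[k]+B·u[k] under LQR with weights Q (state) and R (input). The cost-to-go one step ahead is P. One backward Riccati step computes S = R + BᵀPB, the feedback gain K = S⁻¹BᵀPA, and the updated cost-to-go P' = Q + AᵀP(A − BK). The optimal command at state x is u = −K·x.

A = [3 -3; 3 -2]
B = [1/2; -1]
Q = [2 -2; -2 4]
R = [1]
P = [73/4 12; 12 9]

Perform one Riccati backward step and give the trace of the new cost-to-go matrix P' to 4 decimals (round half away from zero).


606.8049

BᵀP = [-2.8750 -3.0000]
S = R + BᵀPB = [1] + [1.5625] = [2.5625]
BᵀPA = [-17.6250 14.6250]
K = S⁻¹·BᵀPA = [-6.8780 5.7073]
A−BK = [6.4390 -5.8537; -3.8780 3.7073]
AᵀP(A−BK) = [340.0244 -297.6585; -297.6585 260.7805]
P' = Q + AᵀP(A−BK) = [342.0244 -299.6585; -299.6585 264.7805]
tr(P') = 606.8049


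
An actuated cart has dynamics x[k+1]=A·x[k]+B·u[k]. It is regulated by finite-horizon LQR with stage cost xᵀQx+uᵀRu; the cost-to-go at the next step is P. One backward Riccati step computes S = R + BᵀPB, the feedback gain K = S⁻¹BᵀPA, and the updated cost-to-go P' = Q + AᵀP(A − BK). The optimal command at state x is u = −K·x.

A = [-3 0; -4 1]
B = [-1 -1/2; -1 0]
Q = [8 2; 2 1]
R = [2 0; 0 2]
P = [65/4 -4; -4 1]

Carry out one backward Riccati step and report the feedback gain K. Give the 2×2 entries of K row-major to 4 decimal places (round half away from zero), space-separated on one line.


1.6212 0.1935 1.0631 0.1344

BᵀP = [-12.2500 3.0000; -8.1250 2.0000]
S = R + BᵀPB = [2 0; 0 2] + [9.2500 6.1250; 6.1250 4.0625] = [11.2500 6.1250; 6.1250 6.0625]
BᵀPA = [24.7500 3.0000; 16.3750 2.0000]
K = S⁻¹·BᵀPA = [1.6212 0.1935; 1.0631 0.1344]
A−BK = [-0.8473 0.2607; -2.3788 1.1935]
AᵀP(A−BK) = [8.7169 1.0102; 1.0102 0.1507]
P' = Q + AᵀP(A−BK) = [16.7169 3.0102; 3.0102 1.1507]
tr(P') = 17.8676


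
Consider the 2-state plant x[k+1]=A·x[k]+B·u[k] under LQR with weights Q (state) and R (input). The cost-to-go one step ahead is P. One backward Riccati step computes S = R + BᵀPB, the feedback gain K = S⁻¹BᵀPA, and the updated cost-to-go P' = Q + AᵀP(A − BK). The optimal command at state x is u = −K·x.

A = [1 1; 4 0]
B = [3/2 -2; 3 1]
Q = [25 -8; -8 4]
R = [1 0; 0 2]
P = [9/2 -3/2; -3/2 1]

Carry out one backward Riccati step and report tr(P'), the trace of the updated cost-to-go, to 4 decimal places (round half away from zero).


BᵀP = [2.2500 0.7500; -10.5000 4.0000]
S = R + BᵀPB = [1 0; 0 2] + [5.6250 -3.7500; -3.7500 25.0000] = [6.6250 -3.7500; -3.7500 27.0000]
BᵀPA = [5.2500 2.2500; 5.5000 -10.5000]
K = S⁻¹·BᵀPA = [0.9852 0.1297; 0.3405 -0.3709]
A−BK = [0.2033 0.0637; 0.7038 -0.0182]
AᵀP(A−BK) = [1.4547 -0.1411; -0.1411 0.3140]
P' = Q + AᵀP(A−BK) = [26.4547 -8.1411; -8.1411 4.3140]
tr(P') = 30.7687

30.7687


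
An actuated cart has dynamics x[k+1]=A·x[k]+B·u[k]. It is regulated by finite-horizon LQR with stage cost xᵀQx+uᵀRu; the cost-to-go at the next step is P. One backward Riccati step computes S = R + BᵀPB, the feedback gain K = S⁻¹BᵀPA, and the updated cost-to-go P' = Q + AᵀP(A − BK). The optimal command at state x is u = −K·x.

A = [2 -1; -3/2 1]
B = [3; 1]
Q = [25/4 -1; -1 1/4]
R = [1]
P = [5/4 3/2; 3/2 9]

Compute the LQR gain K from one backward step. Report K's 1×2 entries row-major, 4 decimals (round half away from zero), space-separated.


-0.3223 0.2727

BᵀP = [5.2500 13.5000]
S = R + BᵀPB = [1] + [29.2500] = [30.2500]
BᵀPA = [-9.7500 8.2500]
K = S⁻¹·BᵀPA = [-0.3223 0.2727]
A−BK = [2.9669 -1.8182; -1.1777 0.7273]
AᵀP(A−BK) = [13.1074 -8.0909; -8.0909 5.0000]
P' = Q + AᵀP(A−BK) = [19.3574 -9.0909; -9.0909 5.2500]
tr(P') = 24.6074


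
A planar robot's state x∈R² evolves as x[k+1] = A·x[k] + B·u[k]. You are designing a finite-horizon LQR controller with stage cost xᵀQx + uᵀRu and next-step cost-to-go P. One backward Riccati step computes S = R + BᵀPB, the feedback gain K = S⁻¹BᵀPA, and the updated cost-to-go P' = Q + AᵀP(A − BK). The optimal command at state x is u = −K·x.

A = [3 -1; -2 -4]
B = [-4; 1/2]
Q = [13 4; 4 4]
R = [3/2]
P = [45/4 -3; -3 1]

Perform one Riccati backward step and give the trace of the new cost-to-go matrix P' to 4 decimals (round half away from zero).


21.7710

BᵀP = [-46.5000 12.5000]
S = R + BᵀPB = [3/2] + [192.2500] = [193.7500]
BᵀPA = [-164.5000 -3.5000]
K = S⁻¹·BᵀPA = [-0.8490 -0.0181]
A−BK = [-0.3961 -1.0723; -1.5755 -3.9910]
AᵀP(A−BK) = [1.5842 1.2784; 1.2784 3.1868]
P' = Q + AᵀP(A−BK) = [14.5842 5.2784; 5.2784 7.1868]
tr(P') = 21.7710


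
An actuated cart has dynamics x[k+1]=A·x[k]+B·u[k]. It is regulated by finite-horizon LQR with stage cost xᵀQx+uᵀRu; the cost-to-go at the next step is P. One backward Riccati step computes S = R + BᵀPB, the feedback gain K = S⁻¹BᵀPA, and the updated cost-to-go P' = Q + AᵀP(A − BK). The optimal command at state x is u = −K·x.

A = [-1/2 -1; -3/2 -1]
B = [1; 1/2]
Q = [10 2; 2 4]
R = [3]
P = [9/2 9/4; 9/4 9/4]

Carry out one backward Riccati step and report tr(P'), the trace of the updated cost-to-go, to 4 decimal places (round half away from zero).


20.9443

BᵀP = [5.6250 3.3750]
S = R + BᵀPB = [3] + [7.3125] = [10.3125]
BᵀPA = [-7.8750 -9.0000]
K = S⁻¹·BᵀPA = [-0.7636 -0.8727]
A−BK = [0.2636 -0.1273; -1.1182 -0.5636]
AᵀP(A−BK) = [3.5489 3.2523; 3.2523 3.3955]
P' = Q + AᵀP(A−BK) = [13.5489 5.2523; 5.2523 7.3955]
tr(P') = 20.9443


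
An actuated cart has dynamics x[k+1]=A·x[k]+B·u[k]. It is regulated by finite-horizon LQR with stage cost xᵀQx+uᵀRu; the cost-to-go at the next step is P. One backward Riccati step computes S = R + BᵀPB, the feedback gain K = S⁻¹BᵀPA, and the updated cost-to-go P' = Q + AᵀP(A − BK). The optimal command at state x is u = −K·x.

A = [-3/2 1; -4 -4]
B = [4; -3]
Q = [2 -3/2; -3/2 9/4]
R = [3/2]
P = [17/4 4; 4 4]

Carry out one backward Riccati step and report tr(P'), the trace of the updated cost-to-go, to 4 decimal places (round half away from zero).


BᵀP = [5.0000 4.0000]
S = R + BᵀPB = [3/2] + [8.0000] = [9.5000]
BᵀPA = [-23.5000 -11.0000]
K = S⁻¹·BᵀPA = [-2.4737 -1.1579]
A−BK = [8.3947 5.6316; -11.4211 -7.4737]
AᵀP(A−BK) = [63.4309 38.4145; 38.4145 23.5132]
P' = Q + AᵀP(A−BK) = [65.4309 36.9145; 36.9145 25.7632]
tr(P') = 91.1941

91.1941


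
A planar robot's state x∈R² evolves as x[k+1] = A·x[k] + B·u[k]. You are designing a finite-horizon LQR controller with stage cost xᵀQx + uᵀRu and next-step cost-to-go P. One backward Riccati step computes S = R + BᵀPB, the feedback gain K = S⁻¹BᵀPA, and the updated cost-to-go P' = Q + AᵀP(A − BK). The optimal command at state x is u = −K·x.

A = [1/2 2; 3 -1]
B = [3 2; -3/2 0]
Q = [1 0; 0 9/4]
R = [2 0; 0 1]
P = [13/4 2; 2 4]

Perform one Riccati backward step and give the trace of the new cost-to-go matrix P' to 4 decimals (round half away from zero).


16.2418

BᵀP = [6.7500 0.0000; 6.5000 4.0000]
S = R + BᵀPB = [2 0; 0 1] + [20.2500 13.5000; 13.5000 13.0000] = [22.2500 13.5000; 13.5000 14.0000]
BᵀPA = [3.3750 13.5000; 15.2500 9.0000]
K = S⁻¹·BᵀPA = [-1.2273 0.5222; 2.2727 0.1393]
A−BK = [-0.3636 0.1547; 1.1591 -0.2166]
AᵀP(A−BK) = [12.2955 -1.6364; -1.6364 0.6963]
P' = Q + AᵀP(A−BK) = [13.2955 -1.6364; -1.6364 2.9463]
tr(P') = 16.2418


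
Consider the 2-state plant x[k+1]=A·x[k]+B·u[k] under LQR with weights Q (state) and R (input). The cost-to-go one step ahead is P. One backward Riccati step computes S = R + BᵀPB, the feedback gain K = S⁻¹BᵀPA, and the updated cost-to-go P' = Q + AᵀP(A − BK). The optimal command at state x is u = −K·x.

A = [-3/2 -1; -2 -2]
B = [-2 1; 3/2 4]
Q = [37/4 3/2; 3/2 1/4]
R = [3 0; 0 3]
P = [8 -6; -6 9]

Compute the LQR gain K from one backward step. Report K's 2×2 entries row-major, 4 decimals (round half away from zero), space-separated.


BᵀP = [-25.0000 25.5000; -16.0000 30.0000]
S = R + BᵀPB = [3 0; 0 3] + [88.2500 77.0000; 77.0000 104.0000] = [91.2500 77.0000; 77.0000 107.0000]
BᵀPA = [-13.5000 -26.0000; -36.0000 -44.0000]
K = S⁻¹·BᵀPA = [0.3462 0.1580; -0.5856 -0.5249]
A−BK = [-0.2221 -0.1590; -0.1770 -0.1373]
AᵀP(A−BK) = [1.5930 1.2357; 1.2357 1.0115]
P' = Q + AᵀP(A−BK) = [10.8430 2.7357; 2.7357 1.2615]
tr(P') = 12.1045

0.3462 0.1580 -0.5856 -0.5249


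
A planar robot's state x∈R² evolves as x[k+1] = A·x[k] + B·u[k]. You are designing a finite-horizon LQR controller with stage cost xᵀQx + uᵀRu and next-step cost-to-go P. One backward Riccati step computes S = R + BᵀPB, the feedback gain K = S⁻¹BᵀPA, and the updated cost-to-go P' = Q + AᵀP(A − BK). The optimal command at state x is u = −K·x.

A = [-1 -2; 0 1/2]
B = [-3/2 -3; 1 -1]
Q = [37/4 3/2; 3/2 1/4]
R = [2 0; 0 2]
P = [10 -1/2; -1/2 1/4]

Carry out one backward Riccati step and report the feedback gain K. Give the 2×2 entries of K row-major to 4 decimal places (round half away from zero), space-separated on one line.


BᵀP = [-15.5000 1.0000; -29.5000 1.2500]
S = R + BᵀPB = [2 0; 0 2] + [24.2500 45.5000; 45.5000 87.2500] = [26.2500 45.5000; 45.5000 89.2500]
BᵀPA = [15.5000 31.5000; 29.5000 59.6250]
K = S⁻¹·BᵀPA = [0.1509 0.3612; 0.2536 0.4839]
A−BK = [-0.0128 -0.0064; 0.1027 0.6228]
AᵀP(A−BK) = [0.1798 0.3756; 0.3756 0.8307]
P' = Q + AᵀP(A−BK) = [9.4298 1.8756; 1.8756 1.0807]
tr(P') = 10.5104

0.1509 0.3612 0.2536 0.4839


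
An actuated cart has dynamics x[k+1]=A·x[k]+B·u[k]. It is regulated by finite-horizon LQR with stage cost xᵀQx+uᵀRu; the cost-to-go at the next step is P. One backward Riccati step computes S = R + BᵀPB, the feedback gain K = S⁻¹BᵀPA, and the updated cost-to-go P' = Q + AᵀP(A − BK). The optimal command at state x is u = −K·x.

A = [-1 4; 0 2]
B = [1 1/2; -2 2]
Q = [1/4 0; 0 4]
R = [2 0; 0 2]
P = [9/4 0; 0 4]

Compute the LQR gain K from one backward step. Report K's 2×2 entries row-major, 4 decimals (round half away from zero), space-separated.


BᵀP = [2.2500 -8.0000; 1.1250 8.0000]
S = R + BᵀPB = [2 0; 0 2] + [18.2500 -14.8750; -14.8750 16.5625] = [20.2500 -14.8750; -14.8750 18.5625]
BᵀPA = [-2.2500 -7.0000; -1.1250 20.5000]
K = S⁻¹·BᵀPA = [-0.3783 1.1318; -0.3638 2.0113]
A−BK = [-0.4398 1.8626; -0.0291 0.2409]
AᵀP(A−BK) = [0.9895 -4.1908; -4.1908 18.6904]
P' = Q + AᵀP(A−BK) = [1.2395 -4.1908; -4.1908 22.6904]
tr(P') = 23.9299

-0.3783 1.1318 -0.3638 2.0113


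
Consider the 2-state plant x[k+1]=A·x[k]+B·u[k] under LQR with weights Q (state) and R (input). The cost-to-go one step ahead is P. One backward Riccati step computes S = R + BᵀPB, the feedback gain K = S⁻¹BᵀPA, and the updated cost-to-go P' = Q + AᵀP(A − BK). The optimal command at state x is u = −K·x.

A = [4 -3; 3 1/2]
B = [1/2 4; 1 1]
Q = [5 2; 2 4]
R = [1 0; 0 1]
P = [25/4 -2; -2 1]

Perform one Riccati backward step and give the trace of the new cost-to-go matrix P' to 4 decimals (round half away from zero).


12.1683

BᵀP = [1.1250 0.0000; 23.0000 -7.0000]
S = R + BᵀPB = [1 0; 0 1] + [0.5625 4.5000; 4.5000 85.0000] = [1.5625 4.5000; 4.5000 86.0000]
BᵀPA = [4.5000 -3.3750; 71.0000 -72.5000]
K = S⁻¹·BᵀPA = [0.5915 0.3154; 0.7946 -0.8595]
A−BK = [0.5257 0.2804; 1.6139 1.0441]
AᵀP(A−BK) = [1.9195 0.1071; 0.1071 1.2488]
P' = Q + AᵀP(A−BK) = [6.9195 2.1071; 2.1071 5.2488]
tr(P') = 12.1683


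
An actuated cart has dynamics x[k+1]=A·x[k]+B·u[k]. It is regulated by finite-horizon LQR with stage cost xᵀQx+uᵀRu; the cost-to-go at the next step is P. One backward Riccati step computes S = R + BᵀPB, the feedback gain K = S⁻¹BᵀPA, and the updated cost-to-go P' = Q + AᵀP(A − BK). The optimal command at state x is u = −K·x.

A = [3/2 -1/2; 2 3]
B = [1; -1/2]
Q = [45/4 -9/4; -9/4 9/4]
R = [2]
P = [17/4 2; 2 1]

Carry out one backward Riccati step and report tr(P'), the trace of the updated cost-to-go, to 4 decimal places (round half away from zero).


27.5069

BᵀP = [3.2500 1.5000]
S = R + BᵀPB = [2] + [2.5000] = [4.5000]
BᵀPA = [7.8750 2.8750]
K = S⁻¹·BᵀPA = [1.7500 0.6389]
A−BK = [-0.2500 -1.1389; 2.8750 3.3194]
AᵀP(A−BK) = [11.7813 4.7813; 4.7813 2.2257]
P' = Q + AᵀP(A−BK) = [23.0313 2.5313; 2.5313 4.4757]
tr(P') = 27.5069


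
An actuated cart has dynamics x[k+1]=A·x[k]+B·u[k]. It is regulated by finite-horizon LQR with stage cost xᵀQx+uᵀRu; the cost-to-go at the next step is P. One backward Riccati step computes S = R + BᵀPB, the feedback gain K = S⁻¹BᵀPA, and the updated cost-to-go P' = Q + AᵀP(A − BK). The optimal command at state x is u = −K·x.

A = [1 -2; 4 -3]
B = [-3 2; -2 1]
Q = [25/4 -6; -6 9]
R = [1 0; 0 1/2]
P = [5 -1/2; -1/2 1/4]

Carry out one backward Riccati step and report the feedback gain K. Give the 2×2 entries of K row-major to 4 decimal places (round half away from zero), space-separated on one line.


-0.3019 0.4151 -0.0881 -0.2956

BᵀP = [-14.0000 1.0000; 9.5000 -0.7500]
S = R + BᵀPB = [1 0; 0 1/2] + [40.0000 -27.0000; -27.0000 18.2500] = [41.0000 -27.0000; -27.0000 18.7500]
BᵀPA = [-10.0000 25.0000; 6.5000 -16.7500]
K = S⁻¹·BᵀPA = [-0.3019 0.4151; -0.0881 -0.2956]
A−BK = [0.2704 -0.1635; 3.4843 -1.8742]
AᵀP(A−BK) = [2.5535 -1.4277; -1.4277 0.9214]
P' = Q + AᵀP(A−BK) = [8.8035 -7.4277; -7.4277 9.9214]
tr(P') = 18.7248


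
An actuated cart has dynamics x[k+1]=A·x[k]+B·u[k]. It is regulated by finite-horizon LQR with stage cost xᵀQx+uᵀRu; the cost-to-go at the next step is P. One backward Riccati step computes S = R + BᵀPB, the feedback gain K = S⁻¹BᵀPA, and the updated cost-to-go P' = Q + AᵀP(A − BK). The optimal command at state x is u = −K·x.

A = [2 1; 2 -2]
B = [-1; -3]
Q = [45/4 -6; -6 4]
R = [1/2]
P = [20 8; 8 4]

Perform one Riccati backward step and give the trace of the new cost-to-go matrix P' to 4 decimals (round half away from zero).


22.3122

BᵀP = [-44.0000 -20.0000]
S = R + BᵀPB = [1/2] + [104.0000] = [104.5000]
BᵀPA = [-128.0000 -4.0000]
K = S⁻¹·BᵀPA = [-1.2249 -0.0383]
A−BK = [0.7751 0.9617; -1.6746 -2.1148]
AᵀP(A−BK) = [3.2153 3.1005; 3.1005 3.8469]
P' = Q + AᵀP(A−BK) = [14.4653 -2.8995; -2.8995 7.8469]
tr(P') = 22.3122


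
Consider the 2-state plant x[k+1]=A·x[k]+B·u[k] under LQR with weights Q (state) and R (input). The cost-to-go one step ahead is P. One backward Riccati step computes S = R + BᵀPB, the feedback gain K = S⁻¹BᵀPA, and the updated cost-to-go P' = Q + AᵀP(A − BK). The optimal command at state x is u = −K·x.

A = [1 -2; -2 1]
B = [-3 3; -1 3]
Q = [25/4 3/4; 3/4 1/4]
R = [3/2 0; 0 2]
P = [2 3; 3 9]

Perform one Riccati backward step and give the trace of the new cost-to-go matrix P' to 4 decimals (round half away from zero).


BᵀP = [-9.0000 -18.0000; 15.0000 36.0000]
S = R + BᵀPB = [3/2 0; 0 2] + [45.0000 -81.0000; -81.0000 153.0000] = [46.5000 -81.0000; -81.0000 155.0000]
BᵀPA = [27.0000 0.0000; -57.0000 6.0000]
K = S⁻¹·BᵀPA = [-0.6682 0.7517; -0.7169 0.4316]
A−BK = [1.1462 -1.0394; -0.5174 0.4571]
AᵀP(A−BK) = [3.1763 -2.6984; -2.6984 2.4107]
P' = Q + AᵀP(A−BK) = [9.4263 -1.9484; -1.9484 2.6607]
tr(P') = 12.0870

12.0870


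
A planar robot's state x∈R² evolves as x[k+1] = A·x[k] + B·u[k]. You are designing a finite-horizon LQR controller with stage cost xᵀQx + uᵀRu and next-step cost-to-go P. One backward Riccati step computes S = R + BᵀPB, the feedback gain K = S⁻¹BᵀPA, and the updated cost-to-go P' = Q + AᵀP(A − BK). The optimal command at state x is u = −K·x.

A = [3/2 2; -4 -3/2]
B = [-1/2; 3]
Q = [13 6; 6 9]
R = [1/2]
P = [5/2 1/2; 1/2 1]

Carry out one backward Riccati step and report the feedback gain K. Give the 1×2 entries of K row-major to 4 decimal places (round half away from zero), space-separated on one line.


-1.2319 -0.4203

BᵀP = [0.2500 2.7500]
S = R + BᵀPB = [1/2] + [8.1250] = [8.6250]
BᵀPA = [-10.6250 -3.6250]
K = S⁻¹·BᵀPA = [-1.2319 -0.4203]
A−BK = [0.8841 1.7899; -0.3043 -0.2391]
AᵀP(A−BK) = [2.5362 3.9094; 3.9094 7.7264]
P' = Q + AᵀP(A−BK) = [15.5362 9.9094; 9.9094 16.7264]
tr(P') = 32.2627


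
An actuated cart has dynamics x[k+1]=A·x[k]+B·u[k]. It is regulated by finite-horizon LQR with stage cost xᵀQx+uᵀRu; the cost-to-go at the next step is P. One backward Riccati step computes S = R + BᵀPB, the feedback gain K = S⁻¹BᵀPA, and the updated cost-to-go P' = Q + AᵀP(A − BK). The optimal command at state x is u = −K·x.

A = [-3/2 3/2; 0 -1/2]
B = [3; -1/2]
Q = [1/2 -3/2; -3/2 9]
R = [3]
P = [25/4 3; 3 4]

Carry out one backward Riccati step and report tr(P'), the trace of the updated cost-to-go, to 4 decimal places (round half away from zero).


BᵀP = [17.2500 7.0000]
S = R + BᵀPB = [3] + [48.2500] = [51.2500]
BᵀPA = [-25.8750 22.3750]
K = S⁻¹·BᵀPA = [-0.5049 0.4366]
A−BK = [0.0146 0.1902; -0.2524 -0.2817]
AᵀP(A−BK) = [0.9988 -0.5159; -0.5159 0.7939]
P' = Q + AᵀP(A−BK) = [1.4988 -2.0159; -2.0159 9.7939]
tr(P') = 11.2927

11.2927


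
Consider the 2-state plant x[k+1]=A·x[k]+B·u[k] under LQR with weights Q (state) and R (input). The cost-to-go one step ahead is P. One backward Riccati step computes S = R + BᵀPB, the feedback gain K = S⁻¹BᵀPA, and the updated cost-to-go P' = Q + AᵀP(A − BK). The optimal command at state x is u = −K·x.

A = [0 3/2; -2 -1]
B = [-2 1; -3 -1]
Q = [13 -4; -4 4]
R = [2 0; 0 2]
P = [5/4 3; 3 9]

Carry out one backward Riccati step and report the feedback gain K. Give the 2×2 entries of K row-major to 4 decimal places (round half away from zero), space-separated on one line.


0.4940 0.0827 0.2206 0.2554

BᵀP = [-11.5000 -33.0000; -1.7500 -6.0000]
S = R + BᵀPB = [2 0; 0 2] + [122.0000 21.5000; 21.5000 4.2500] = [124.0000 21.5000; 21.5000 6.2500]
BᵀPA = [66.0000 15.7500; 12.0000 3.3750]
K = S⁻¹·BᵀPA = [0.4940 0.0827; 0.2206 0.2554]
A−BK = [0.7674 1.4101; -0.2974 -0.4964]
AᵀP(A−BK) = [0.7482 0.4748; 0.4748 0.6475]
P' = Q + AᵀP(A−BK) = [13.7482 -3.5252; -3.5252 4.6475]
tr(P') = 18.3957


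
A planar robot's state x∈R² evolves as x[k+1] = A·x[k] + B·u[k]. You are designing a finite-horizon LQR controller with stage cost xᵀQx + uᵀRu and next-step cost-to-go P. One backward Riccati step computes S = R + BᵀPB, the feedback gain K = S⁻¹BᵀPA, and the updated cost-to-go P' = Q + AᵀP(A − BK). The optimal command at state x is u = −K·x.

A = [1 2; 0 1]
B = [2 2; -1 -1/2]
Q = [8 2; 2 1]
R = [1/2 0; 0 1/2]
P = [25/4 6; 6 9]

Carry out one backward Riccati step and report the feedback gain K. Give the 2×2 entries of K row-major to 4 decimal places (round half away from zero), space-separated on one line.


-0.2075 -1.5925 0.7547 2.8453

BᵀP = [6.5000 3.0000; 9.5000 7.5000]
S = R + BᵀPB = [1/2 0; 0 1/2] + [10.0000 11.5000; 11.5000 15.2500] = [10.5000 11.5000; 11.5000 15.7500]
BᵀPA = [6.5000 16.0000; 9.5000 26.5000]
K = S⁻¹·BᵀPA = [-0.2075 -1.5925; 0.7547 2.8453]
A−BK = [-0.0943 -0.5057; 0.1698 0.8302]
AᵀP(A−BK) = [0.4292 1.8208; 1.8208 8.0792]
P' = Q + AᵀP(A−BK) = [8.4292 3.8208; 3.8208 9.0792]
tr(P') = 17.5085


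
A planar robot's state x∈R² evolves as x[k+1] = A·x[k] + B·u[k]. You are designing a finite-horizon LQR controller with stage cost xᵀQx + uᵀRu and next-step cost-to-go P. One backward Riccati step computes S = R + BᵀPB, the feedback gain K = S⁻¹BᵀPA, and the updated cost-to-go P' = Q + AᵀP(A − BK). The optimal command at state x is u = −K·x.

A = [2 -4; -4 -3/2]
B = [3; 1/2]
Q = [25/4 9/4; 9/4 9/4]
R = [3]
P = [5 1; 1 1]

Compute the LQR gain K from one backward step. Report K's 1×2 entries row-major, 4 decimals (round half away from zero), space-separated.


0.3317 -1.3122

BᵀP = [15.5000 3.5000]
S = R + BᵀPB = [3] + [48.2500] = [51.2500]
BᵀPA = [17.0000 -67.2500]
K = S⁻¹·BᵀPA = [0.3317 -1.3122]
A−BK = [1.0049 -0.0634; -4.1659 -0.8439]
AᵀP(A−BK) = [14.3610 1.3073; 1.3073 6.0049]
P' = Q + AᵀP(A−BK) = [20.6110 3.5573; 3.5573 8.2549]
tr(P') = 28.8659


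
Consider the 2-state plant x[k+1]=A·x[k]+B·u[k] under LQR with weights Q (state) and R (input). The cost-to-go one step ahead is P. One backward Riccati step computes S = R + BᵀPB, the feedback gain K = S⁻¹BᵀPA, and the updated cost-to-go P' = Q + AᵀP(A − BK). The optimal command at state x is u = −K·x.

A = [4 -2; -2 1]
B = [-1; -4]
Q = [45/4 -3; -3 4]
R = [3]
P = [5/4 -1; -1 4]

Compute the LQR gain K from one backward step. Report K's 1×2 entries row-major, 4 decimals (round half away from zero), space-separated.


BᵀP = [2.7500 -15.0000]
S = R + BᵀPB = [3] + [57.2500] = [60.2500]
BᵀPA = [41.0000 -20.5000]
K = S⁻¹·BᵀPA = [0.6805 -0.3402]
A−BK = [4.6805 -2.3402; 0.7220 -0.3610]
AᵀP(A−BK) = [24.0996 -12.0498; -12.0498 6.0249]
P' = Q + AᵀP(A−BK) = [35.3496 -15.0498; -15.0498 10.0249]
tr(P') = 45.3745

0.6805 -0.3402


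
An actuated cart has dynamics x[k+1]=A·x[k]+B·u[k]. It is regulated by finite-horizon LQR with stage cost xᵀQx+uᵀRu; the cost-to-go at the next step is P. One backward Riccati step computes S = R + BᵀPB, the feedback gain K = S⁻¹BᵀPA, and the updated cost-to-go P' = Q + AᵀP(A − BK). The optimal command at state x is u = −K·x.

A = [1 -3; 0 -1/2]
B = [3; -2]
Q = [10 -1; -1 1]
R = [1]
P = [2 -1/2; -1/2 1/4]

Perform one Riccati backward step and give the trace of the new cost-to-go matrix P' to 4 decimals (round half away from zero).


12.2933

BᵀP = [7.0000 -2.0000]
S = R + BᵀPB = [1] + [25.0000] = [26.0000]
BᵀPA = [7.0000 -20.0000]
K = S⁻¹·BᵀPA = [0.2692 -0.7692]
A−BK = [0.1923 -0.6923; 0.5385 -2.0385]
AᵀP(A−BK) = [0.1154 -0.3654; -0.3654 1.1779]
P' = Q + AᵀP(A−BK) = [10.1154 -1.3654; -1.3654 2.1779]
tr(P') = 12.2933


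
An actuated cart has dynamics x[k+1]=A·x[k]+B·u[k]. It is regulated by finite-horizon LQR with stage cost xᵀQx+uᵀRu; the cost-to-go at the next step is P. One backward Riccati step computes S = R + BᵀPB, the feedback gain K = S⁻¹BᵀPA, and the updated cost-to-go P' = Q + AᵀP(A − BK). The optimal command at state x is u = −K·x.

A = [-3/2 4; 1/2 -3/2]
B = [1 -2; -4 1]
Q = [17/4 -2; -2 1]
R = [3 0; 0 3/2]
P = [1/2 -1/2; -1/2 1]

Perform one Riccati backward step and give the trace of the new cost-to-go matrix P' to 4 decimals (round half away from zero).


8.0310

BᵀP = [2.5000 -4.5000; -1.5000 2.0000]
S = R + BᵀPB = [3 0; 0 3/2] + [20.5000 -9.5000; -9.5000 5.0000] = [23.5000 -9.5000; -9.5000 6.5000]
BᵀPA = [-6.0000 16.7500; 3.2500 -9.0000]
K = S⁻¹·BᵀPA = [-0.1300 0.3740; 0.3100 -0.8380]
A−BK = [-0.7500 1.9500; -0.3300 0.8340]
AᵀP(A−BK) = [0.3375 -0.9075; -0.9075 2.4435]
P' = Q + AᵀP(A−BK) = [4.5875 -2.9075; -2.9075 3.4435]
tr(P') = 8.0310


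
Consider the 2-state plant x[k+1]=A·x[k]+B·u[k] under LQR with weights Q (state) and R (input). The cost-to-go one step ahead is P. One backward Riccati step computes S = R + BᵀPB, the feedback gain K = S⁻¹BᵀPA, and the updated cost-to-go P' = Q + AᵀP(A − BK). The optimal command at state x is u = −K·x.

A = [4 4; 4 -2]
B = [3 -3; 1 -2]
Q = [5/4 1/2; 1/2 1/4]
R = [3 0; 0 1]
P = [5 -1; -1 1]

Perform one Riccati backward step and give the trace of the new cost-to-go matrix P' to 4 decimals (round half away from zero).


BᵀP = [14.0000 -2.0000; -13.0000 1.0000]
S = R + BᵀPB = [3 0; 0 1] + [40.0000 -38.0000; -38.0000 37.0000] = [43.0000 -38.0000; -38.0000 38.0000]
BᵀPA = [48.0000 60.0000; -48.0000 -54.0000]
K = S⁻¹·BᵀPA = [0.0000 1.2000; -1.2632 -0.2211]
A−BK = [0.2105 -0.2632; 1.4737 -3.6421]
AᵀP(A−BK) = [3.3684 -4.2105; -4.2105 16.0632]
P' = Q + AᵀP(A−BK) = [4.6184 -3.7105; -3.7105 16.3132]
tr(P') = 20.9316

20.9316


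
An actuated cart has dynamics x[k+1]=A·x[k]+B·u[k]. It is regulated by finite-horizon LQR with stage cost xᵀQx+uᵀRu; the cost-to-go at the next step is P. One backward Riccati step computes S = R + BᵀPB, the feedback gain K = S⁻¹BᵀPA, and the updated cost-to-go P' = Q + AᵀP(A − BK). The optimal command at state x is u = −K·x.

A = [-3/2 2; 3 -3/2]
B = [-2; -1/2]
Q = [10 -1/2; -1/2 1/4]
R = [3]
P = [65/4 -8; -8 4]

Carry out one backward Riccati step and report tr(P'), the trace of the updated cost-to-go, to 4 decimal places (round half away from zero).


BᵀP = [-28.5000 14.0000]
S = R + BᵀPB = [3] + [50.0000] = [53.0000]
BᵀPA = [84.7500 -78.0000]
K = S⁻¹·BᵀPA = [1.5991 -1.4717]
A−BK = [1.6981 -0.9434; 3.7995 -2.2358]
AᵀP(A−BK) = [9.0425 -8.0236; -8.0236 7.2075]
P' = Q + AᵀP(A−BK) = [19.0425 -8.5236; -8.5236 7.4575]
tr(P') = 26.5000

26.5000


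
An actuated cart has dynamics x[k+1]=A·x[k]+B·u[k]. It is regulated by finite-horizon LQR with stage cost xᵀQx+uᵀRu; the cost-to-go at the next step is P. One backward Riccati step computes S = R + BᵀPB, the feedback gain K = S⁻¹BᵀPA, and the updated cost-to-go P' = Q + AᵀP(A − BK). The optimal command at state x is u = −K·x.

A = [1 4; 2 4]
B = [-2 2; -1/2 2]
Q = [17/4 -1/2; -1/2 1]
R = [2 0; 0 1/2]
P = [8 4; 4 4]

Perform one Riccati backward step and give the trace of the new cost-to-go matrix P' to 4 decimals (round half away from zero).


7.9351

BᵀP = [-18.0000 -10.0000; 24.0000 16.0000]
S = R + BᵀPB = [2 0; 0 1/2] + [41.0000 -56.0000; -56.0000 80.0000] = [43.0000 -56.0000; -56.0000 80.5000]
BᵀPA = [-38.0000 -112.0000; 56.0000 160.0000]
K = S⁻¹·BᵀPA = [0.2366 -0.1720; 0.8602 1.8679]
A−BK = [-0.2473 -0.0799; 0.3978 0.1782]
AᵀP(A−BK) = [0.8172 0.8602; 0.8602 1.8679]
P' = Q + AᵀP(A−BK) = [5.0672 0.3602; 0.3602 2.8679]
tr(P') = 7.9351


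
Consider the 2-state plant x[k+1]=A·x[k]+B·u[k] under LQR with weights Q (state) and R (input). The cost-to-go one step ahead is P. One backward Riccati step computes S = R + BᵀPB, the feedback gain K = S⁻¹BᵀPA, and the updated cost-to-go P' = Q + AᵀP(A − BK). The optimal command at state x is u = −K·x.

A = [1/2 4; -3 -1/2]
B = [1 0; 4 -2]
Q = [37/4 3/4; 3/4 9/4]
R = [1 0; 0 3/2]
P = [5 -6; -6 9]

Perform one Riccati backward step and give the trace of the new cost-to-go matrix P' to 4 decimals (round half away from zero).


33.3117

BᵀP = [-19.0000 30.0000; 12.0000 -18.0000]
S = R + BᵀPB = [1 0; 0 3/2] + [101.0000 -60.0000; -60.0000 36.0000] = [102.0000 -60.0000; -60.0000 37.5000]
BᵀPA = [-99.5000 -91.0000; 60.0000 57.0000]
K = S⁻¹·BᵀPA = [-0.5833 0.0333; 0.6667 1.5733]
A−BK = [1.0833 3.9667; 0.6667 2.5133]
AᵀP(A−BK) = [2.2083 5.9167; 5.9167 19.6033]
P' = Q + AᵀP(A−BK) = [11.4583 6.6667; 6.6667 21.8533]
tr(P') = 33.3117


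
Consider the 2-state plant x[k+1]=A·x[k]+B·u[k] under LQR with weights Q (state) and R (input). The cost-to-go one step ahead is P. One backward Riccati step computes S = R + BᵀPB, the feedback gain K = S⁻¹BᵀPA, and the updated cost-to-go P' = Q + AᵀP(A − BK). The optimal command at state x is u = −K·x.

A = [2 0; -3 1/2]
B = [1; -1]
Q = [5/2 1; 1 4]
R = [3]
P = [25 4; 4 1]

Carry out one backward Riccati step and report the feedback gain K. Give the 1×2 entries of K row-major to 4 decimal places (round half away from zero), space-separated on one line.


BᵀP = [21.0000 3.0000]
S = R + BᵀPB = [3] + [18.0000] = [21.0000]
BᵀPA = [33.0000 1.5000]
K = S⁻¹·BᵀPA = [1.5714 0.0714]
A−BK = [0.4286 -0.0714; -1.4286 0.5714]
AᵀP(A−BK) = [9.1429 0.1429; 0.1429 0.1429]
P' = Q + AᵀP(A−BK) = [11.6429 1.1429; 1.1429 4.1429]
tr(P') = 15.7857

1.5714 0.0714


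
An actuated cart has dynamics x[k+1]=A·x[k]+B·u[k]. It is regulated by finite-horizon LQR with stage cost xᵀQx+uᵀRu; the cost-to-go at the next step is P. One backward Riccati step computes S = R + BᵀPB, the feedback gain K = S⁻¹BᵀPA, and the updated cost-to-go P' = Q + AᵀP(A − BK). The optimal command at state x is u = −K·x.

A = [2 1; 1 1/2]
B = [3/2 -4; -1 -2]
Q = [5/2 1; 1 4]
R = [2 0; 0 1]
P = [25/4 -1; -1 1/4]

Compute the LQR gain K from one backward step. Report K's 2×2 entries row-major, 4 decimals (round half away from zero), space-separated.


0.0876 0.0438 -0.4555 -0.2277

BᵀP = [10.3750 -1.7500; -23.0000 3.5000]
S = R + BᵀPB = [2 0; 0 1] + [17.3125 -38.0000; -38.0000 85.0000] = [19.3125 -38.0000; -38.0000 86.0000]
BᵀPA = [19.0000 9.5000; -42.5000 -21.2500]
K = S⁻¹·BᵀPA = [0.0876 0.0438; -0.4555 -0.2277]
A−BK = [0.0467 0.0233; 0.1767 0.0883]
AᵀP(A−BK) = [0.2277 0.1139; 0.1139 0.0569]
P' = Q + AᵀP(A−BK) = [2.7277 1.1139; 1.1139 4.0569]
tr(P') = 6.7847
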